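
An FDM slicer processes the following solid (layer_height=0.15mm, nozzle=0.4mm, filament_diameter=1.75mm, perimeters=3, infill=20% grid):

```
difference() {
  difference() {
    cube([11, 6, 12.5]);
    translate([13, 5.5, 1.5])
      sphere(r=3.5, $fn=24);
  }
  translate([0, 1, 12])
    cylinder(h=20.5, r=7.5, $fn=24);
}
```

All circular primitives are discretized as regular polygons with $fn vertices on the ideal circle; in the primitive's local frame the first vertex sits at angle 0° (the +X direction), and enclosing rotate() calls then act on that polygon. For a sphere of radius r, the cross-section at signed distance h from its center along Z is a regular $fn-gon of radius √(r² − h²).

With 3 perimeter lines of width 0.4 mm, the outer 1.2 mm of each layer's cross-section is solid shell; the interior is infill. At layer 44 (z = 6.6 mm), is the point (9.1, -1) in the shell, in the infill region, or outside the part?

outside

At z = 6.6 mm: the 11×6 cube contributes its full rectangle; the sphere at (13, 5.5) does not reach this height (|z−center|=5.100 > r=3.5); Taking the first minus the rest: none of the subtracted shapes is present at this height, so the 11×6 cube is unchanged — 1 connected region; the cylinder at (0, 1) does not reach this height (z outside [12, 32.5]); Subtracting the remaining from the first: none of the subtracted shapes is present at this height, so the result so far is unchanged — 1 connected region. Overall, the cross-section is a single solid region. The nearest boundary edge runs (0.00, 0.00)→(11.00, 0.00); distance from the point to it = 1.00 mm. The point is not inside any of the regions above, so it lies outside the cross-section (1.00 mm from the nearest boundary).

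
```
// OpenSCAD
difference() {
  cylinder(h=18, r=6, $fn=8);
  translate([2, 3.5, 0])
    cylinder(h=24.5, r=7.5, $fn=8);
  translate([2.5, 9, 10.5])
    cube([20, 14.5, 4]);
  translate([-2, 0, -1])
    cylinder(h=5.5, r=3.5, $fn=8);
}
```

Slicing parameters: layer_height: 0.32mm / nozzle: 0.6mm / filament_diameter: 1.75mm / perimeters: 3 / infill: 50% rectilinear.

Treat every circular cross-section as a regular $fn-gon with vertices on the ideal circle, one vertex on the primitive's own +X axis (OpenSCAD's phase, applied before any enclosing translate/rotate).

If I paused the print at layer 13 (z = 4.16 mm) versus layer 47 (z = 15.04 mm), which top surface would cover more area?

layer 47 (z = 15.04 mm)

Layer 13 (z = 4.16): the r=6 cylinder gives a regular 8-gon of circumradius 6 (constant along its height) (area = (8/2)·6.000²·sin(360°/8) = 101.82 mm²); the r=7.5 cylinder at (2, 3.5) gives a regular 8-gon of circumradius 7.5 (constant along its height) (area = (8/2)·7.500²·sin(360°/8) = 159.10 mm²); the cube at (2.5, 9) does not reach this height (z outside [10.5, 14.5]); the cylinder at (-2, 0): section is a regular 8-gon, circumradius r=3.5 (area = (8/2)·3.500²·sin(360°/8) = 34.65 mm²); Taking the first minus the rest: starting from the r=6 cylinder (101.82 mm²), the r=7.5 cylinder at (2, 3.5) partially overlaps it — only the 75.99 mm² overlap (of its 159.10 mm²) is removed, clipping the outline; the r=3.5 cylinder at (-2, 0) partially overlaps it — only the 7.36 mm² overlap (of its 34.65 mm²) is removed, clipping the outline — area = 18.47 mm². So its area = 18.47 mm². Layer 47 (z = 15.04): the cylinder: section is a regular 8-gon, circumradius r=6 (area = (8/2)·6.000²·sin(360°/8) = 101.82 mm²); the cylinder at (2, 3.5): section is a regular 8-gon, circumradius r=7.5 (area = (8/2)·7.500²·sin(360°/8) = 159.10 mm²); the cube at (2.5, 9) is absent (z outside [10.5, 14.5]); the cylinder at (-2, 0) is not intersected at this z (z outside [-1, 4.5]); Subtracting the remaining from the first: starting from the r=6 cylinder (101.82 mm²), the r=7.5 cylinder at (2, 3.5) partially overlaps it — only the 75.99 mm² overlap (of its 159.10 mm²) is removed, clipping the outline — area = 25.83 mm². So its area = 25.83 mm². Layer 47 is larger (25.83 vs 18.47 mm²).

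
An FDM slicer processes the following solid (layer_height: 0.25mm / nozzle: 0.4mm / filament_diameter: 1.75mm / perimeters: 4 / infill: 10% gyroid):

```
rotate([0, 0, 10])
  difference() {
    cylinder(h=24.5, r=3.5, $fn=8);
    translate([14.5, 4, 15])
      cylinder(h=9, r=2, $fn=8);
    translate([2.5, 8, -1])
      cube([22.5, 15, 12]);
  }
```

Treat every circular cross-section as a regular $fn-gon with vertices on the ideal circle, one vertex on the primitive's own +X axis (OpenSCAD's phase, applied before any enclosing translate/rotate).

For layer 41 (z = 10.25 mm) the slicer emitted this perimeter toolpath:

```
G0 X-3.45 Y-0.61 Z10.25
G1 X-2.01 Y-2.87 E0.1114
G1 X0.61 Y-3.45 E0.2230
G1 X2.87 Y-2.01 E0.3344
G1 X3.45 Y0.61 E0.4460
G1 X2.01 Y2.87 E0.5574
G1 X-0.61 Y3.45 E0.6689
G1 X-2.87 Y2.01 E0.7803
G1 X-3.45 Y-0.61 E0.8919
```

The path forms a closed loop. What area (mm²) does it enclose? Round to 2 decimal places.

Apply the shoelace formula to the sequence of (X, Y) vertices; enclosed area = 34.72 mm².

34.72 mm²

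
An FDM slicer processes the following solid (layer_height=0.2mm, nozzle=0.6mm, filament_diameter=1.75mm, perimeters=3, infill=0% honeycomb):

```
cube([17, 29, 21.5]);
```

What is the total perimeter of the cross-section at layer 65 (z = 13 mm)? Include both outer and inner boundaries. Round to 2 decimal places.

At z = 13 mm: the 17×29 cube contributes its full rectangle (perimeter 92.00 mm). Overall, the cross-section is a single solid region. Total boundary length (outer) = 92.00 mm.

92.00 mm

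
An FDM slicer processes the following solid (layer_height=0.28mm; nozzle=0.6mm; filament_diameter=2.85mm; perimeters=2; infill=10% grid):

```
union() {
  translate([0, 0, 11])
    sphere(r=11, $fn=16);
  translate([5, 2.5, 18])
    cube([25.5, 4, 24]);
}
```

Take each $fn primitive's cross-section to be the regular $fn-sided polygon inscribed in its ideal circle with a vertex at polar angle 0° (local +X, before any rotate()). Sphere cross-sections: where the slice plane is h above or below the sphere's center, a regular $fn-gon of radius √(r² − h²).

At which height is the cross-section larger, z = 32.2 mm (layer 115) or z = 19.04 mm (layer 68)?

Layer 115 (z = 32.2): the sphere does not reach this height (|z−center|=21.200 > r=11); the cube at (5, 2.5) is present — its section is the full 25.5×4 rectangle (area 102.00 mm²); Combining (union): only the 25.5×4 cube at (5, 2.5) is present, so the union is just that shape — area = 102.00 mm². So its area = 102.00 mm². Layer 68 (z = 19.04): the sphere: section is a regular 16-gon, circumradius = √(r²−h²) = √(11²−8.04²) = 7.507 (area = (16/2)·7.507²·sin(360°/16) = 172.54 mm²); the cube at (5, 2.5) is present — its section is the full 25.5×4 rectangle (area 102.00 mm²); Merging all regions: the regions partially overlap — summed areas 274.54 mm² minus the doubly-counted overlap 3.50 mm² gives 271.04 mm² — area = 271.04 mm². So its area = 271.04 mm². Layer 68 is larger (271.04 vs 102.00 mm²).

layer 68 (z = 19.04 mm)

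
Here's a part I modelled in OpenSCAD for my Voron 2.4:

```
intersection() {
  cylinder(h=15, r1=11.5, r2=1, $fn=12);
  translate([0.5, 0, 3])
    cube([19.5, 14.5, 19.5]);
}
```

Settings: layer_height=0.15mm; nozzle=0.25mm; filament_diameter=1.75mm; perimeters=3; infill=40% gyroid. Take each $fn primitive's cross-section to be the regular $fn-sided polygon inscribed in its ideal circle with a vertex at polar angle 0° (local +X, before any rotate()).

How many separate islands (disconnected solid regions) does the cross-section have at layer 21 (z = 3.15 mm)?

At z = 3.15 mm: the cone (r1=11.5→r2=1) has section circumradius 9.295 here — a regular 12-gon; the cube at (0.5, 0) is present — its section is the full 19.5×14.5 rectangle; Taking the intersection: the 19.5×14.5 cube at (0.5, 0) partially overlaps the cone; clipping to the common part keeps 60.18 mm² — 1 connected region. Overall, the cross-section is a single solid region. Island count = 1.

1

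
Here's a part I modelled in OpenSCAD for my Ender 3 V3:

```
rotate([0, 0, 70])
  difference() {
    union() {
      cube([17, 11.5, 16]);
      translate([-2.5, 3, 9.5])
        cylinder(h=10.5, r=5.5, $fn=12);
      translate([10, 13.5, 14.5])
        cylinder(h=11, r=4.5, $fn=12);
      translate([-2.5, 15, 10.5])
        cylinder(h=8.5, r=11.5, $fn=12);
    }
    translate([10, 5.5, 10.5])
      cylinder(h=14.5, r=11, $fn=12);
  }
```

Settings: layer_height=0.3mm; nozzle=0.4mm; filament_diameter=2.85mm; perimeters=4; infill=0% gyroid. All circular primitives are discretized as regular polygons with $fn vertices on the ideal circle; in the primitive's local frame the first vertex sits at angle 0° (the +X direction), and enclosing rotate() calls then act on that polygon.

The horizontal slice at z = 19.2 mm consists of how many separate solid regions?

At z = 19.2 mm: the cube is not intersected at this z (z outside [0, 16]); the cylinder at (-2.5, 3): section is a regular 12-gon, circumradius r=5.5; the cylinder at (10, 13.5): section is a regular 12-gon, circumradius r=4.5; the cylinder at (-2.5, 15) does not reach this height (z outside [10.5, 19]); Taking the union: the 2 present regions are separate (no shared area or edge), so areas and boundary lengths simply add and each stays a separate island — 2 connected regions; the r=11 cylinder at (10, 5.5) gives a regular 12-gon of circumradius 11 (constant along its height); Taking the first minus the rest: starting from the result so far, the r=11 cylinder at (10, 5.5) partially overlaps it — only the 72.23 mm² overlap (of its 363.00 mm²) is removed, clipping the outline — 2 connected regions; (whole slice rotated 70° about Z — lengths, areas and connectivity unchanged). The result has 2 disconnected regions.

2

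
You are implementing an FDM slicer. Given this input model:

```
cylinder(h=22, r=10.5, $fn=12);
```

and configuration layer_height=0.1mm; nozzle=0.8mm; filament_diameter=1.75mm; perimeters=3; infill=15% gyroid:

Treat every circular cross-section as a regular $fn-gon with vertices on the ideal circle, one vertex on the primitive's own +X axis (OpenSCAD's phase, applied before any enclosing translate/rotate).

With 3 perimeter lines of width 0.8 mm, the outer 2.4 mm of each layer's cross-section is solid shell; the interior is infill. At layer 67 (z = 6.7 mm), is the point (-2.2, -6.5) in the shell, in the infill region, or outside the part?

infill

At z = 6.7 mm: the r=10.5 cylinder contributes a regular 12-gon of circumradius 10.5. Overall, the cross-section is a single solid region. The nearest boundary edge runs (-5.25, -9.09)→(-0.00, -10.50); distance from the point to it = 3.29 mm. The point is inside the cross-section and 3.29 mm from the nearest boundary — more than the 2.4 mm shell width (3 × 0.8), so it's in the infill interior.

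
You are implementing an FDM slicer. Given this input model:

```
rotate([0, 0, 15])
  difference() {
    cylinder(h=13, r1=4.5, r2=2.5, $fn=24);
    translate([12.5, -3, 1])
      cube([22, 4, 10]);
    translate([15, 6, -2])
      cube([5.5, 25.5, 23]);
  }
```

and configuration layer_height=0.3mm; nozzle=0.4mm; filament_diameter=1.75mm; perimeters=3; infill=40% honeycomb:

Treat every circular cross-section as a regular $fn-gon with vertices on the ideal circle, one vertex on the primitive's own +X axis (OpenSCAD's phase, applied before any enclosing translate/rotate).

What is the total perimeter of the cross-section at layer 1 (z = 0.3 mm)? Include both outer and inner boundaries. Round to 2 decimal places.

27.90 mm

At z = 0.3 mm: the cone contributes a regular 24-gon of circumradius 4.454 (interpolated between r1=4.5 and r2=2.5 at t=0.023) (perimeter = 2·24·4.454·sin(180°/24) = 27.90 mm); the cube at (12.5, -3) is not intersected at this z (z outside [1, 11]); the cube at (15, 6) is present — its section is the full 5.5×25.5 rectangle (perimeter 62.00 mm); Subtracting the remaining from the first: starting from the cone, the 5.5×25.5 cube at (15, 6) misses the remaining region (no effect) — boundary = 27.90 mm; (rotated 15° about Z; rotation is an isometry so areas/perimeters/island counts are preserved). Overall, the cross-section is a single solid region. Total boundary length (outer) = 27.90 mm.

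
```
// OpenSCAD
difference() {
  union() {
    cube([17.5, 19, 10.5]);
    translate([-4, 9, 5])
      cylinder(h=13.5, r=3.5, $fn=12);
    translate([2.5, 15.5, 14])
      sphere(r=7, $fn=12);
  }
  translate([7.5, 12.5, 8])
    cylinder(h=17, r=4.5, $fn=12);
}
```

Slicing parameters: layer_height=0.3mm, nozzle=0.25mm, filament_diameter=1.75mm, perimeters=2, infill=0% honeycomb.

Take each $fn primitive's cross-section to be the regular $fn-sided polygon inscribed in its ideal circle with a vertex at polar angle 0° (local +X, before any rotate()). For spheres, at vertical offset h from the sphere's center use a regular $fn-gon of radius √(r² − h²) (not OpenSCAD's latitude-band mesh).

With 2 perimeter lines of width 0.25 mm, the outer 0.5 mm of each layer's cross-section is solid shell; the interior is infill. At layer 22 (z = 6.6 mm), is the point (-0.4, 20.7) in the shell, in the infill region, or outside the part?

outside

At z = 6.6 mm: the 17.5×19 cube contributes its full rectangle; the r=3.5 cylinder at (-4, 9) gives a regular 12-gon of circumradius 3.5 (constant along its height); the sphere at (2.5, 15.5) does not reach this height (|z−center|=7.400 > r=7); Taking the union: the 2 present regions are separate (no shared area or edge), so areas and boundary lengths simply add and each stays a separate island — 2 connected regions; the cylinder at (7.5, 12.5) is not intersected at this z (z outside [8, 25]); After the difference (first − rest): none of the subtracted shapes is present at this height, so the result so far is unchanged — 2 connected regions. Overall, the cross-section has 2 separate islands. The nearest boundary edge runs (0.00, 0.00)→(0.00, 19.00); distance from the point to it = 1.75 mm. The point is not inside any of the regions above, so it lies outside the cross-section (1.75 mm from the nearest boundary).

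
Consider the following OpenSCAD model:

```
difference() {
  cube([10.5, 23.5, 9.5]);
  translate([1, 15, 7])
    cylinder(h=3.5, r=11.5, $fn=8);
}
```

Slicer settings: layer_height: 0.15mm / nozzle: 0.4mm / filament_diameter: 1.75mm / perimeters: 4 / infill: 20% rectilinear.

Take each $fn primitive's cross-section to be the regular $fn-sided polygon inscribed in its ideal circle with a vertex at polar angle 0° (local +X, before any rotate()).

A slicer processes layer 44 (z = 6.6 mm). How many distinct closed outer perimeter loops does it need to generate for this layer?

1

At z = 6.6 mm: the cube is present — its section is the full 10.5×23.5 rectangle; the cylinder at (1, 15) is absent (z outside [7, 10.5]); After the difference (first − rest): none of the subtracted shapes is present at this height, so the 10.5×23.5 cube is unchanged — 1 connected region. The result has 1 disconnected region.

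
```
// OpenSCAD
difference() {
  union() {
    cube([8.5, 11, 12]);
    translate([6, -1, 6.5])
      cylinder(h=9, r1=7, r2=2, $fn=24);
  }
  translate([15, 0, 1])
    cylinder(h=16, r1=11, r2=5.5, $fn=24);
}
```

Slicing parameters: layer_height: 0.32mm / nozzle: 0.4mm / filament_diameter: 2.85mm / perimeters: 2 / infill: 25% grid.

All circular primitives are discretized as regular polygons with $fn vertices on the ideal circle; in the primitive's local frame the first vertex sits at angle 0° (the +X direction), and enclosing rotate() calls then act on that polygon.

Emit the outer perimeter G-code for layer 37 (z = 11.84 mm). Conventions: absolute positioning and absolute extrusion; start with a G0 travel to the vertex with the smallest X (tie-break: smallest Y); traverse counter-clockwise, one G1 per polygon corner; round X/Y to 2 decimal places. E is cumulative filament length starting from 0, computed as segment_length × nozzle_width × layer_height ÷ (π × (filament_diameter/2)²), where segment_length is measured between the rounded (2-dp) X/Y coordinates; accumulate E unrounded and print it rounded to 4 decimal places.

G0 X0.00 Y0.00 Z11.84
G1 X2.10 Y0.00 E0.0421
G1 X1.97 Y-1.00 E0.0624
G1 X2.10 Y-2.04 E0.0834
G1 X2.51 Y-3.02 E0.1047
G1 X3.15 Y-3.85 E0.1257
G1 X3.98 Y-4.49 E0.1468
G1 X4.96 Y-4.90 E0.1681
G1 X6.00 Y-5.03 E0.1891
G1 X7.04 Y-4.90 E0.2101
G1 X8.02 Y-4.49 E0.2315
G1 X8.85 Y-3.85 E0.2525
G1 X8.86 Y-3.84 E0.2528
G1 X8.70 Y-3.64 E0.2579
G1 X7.97 Y-1.88 E0.2961
G1 X7.73 Y0.00 E0.3342
G1 X7.97 Y1.88 E0.3722
G1 X8.50 Y3.15 E0.3998
G1 X8.50 Y11.00 E0.5573
G1 X0.00 Y11.00 E0.7279
G1 X0.00 Y0.00 E0.9486

At z = 11.84 mm: the cube is present — its section is the full 8.5×11 rectangle; the cone at (6, -1) contributes a regular 24-gon of circumradius 4.033 (interpolated between r1=7 and r2=2 at t=0.593); Combining (union): the regions partially overlap (shared area 15.49 mm²), so overlapping operands fuse into one piece — 1 connected region; the cone at (15, 0): at t=0.677 of its height the radius interpolates to r₁+(r₂−r₁)t = 7.274, giving a regular 24-gon of that circumradius; Subtracting the remaining from the first: starting from that combined region, the cone at (15, 0) partially overlaps it — only the 9.56 mm² overlap (of its 164.32 mm²) is removed, clipping the outline — 1 connected region. The outline is a single polygon with 20 vertices. Extrusion per mm of travel: 0.4 × 0.32 / (π × 1.425²) = 0.020065. Accumulating E over each segment gives final E = 0.9486.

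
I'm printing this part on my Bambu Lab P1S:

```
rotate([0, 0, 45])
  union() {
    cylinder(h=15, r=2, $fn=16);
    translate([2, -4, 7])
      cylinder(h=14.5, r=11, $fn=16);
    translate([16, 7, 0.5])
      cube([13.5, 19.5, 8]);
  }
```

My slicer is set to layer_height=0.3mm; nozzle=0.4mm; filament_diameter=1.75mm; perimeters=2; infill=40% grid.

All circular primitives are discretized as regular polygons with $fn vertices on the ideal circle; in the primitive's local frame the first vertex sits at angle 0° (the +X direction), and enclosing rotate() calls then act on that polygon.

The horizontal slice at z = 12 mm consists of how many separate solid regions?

At z = 12 mm: the r=2 cylinder contributes a regular 16-gon of circumradius 2; the r=11 cylinder at (2, -4) contributes a regular 16-gon of circumradius 11; the cube at (16, 7) is not intersected at this z (z outside [0.5, 8.5]); Combining (union): the r=2 cylinder lies entirely inside the r=11 cylinder at (2, -4), so the union is just the r=11 cylinder at (2, -4) — 1 connected region; (whole slice rotated 45° about Z — lengths, areas and connectivity unchanged). The result has 1 disconnected region.

1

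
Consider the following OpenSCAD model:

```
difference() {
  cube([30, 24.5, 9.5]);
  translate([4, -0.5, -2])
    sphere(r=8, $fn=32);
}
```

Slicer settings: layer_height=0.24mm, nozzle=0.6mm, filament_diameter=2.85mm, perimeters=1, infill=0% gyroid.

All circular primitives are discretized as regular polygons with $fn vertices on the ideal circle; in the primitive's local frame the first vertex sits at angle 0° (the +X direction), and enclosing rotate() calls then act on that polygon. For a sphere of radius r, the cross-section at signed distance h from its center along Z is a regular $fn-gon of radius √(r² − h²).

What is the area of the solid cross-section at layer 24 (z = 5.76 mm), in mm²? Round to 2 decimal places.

At z = 5.76 mm: the cube is present — its section is the full 30×24.5 rectangle (area 735.00 mm²); the r=8 sphere at (4, -0.5) slices to a regular 32-gon of circumradius 1.945 (√(r²−h²) with h=7.76 from center) (area = (32/2)·1.945²·sin(360°/32) = 11.81 mm²); After the difference (first − rest): starting from the 30×24.5 cube (735.00 mm²), the r=8 sphere at (4, -0.5) partially overlaps it — only the 3.99 mm² overlap (of its 11.81 mm²) is removed, clipping the outline — area = 731.01 mm². Overall, the cross-section is a single solid region. Net area = 731.01 mm².

731.01 mm²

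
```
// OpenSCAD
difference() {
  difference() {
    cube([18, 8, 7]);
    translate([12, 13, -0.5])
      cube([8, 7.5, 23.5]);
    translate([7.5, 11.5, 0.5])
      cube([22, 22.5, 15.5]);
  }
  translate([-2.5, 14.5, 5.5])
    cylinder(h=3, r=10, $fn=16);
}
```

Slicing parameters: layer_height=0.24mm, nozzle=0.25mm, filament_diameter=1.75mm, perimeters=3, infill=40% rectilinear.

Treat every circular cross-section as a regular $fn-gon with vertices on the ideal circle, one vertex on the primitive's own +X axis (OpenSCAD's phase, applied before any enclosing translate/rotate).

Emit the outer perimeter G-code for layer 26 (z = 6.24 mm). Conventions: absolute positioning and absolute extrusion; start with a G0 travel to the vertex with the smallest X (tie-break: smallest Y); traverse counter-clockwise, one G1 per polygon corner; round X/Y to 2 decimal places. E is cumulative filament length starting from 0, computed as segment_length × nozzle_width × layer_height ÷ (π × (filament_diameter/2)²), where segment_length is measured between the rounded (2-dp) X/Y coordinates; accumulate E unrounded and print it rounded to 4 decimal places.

At z = 6.24 mm: the 18×8 cube contributes its full rectangle; the cube at (12, 13) (footprint 8×7.5) is included at this height; the cube at (7.5, 11.5) (footprint 22×22.5) is included at this height; Subtracting the remaining from the first: starting from the 18×8 cube, the 8×7.5 cube at (12, 13) misses the remaining region (no effect); the 22×22.5 cube at (7.5, 11.5) misses the remaining region (no effect) — 1 connected region; the cylinder at (-2.5, 14.5): section is a regular 16-gon, circumradius r=10; Subtracting the remaining from the first: starting from the result so far, the r=10 cylinder at (-2.5, 14.5) partially overlaps it — only the 9.29 mm² overlap (of its 306.15 mm²) is removed, clipping the outline — 1 connected region. The outline is a single polygon with 7 vertices. Extrusion per mm of travel: 0.25 × 0.24 / (π × 0.875²) = 0.024945. Accumulating E over each segment gives final E = 1.2470.

G0 X0.00 Y0.00 Z6.24
G1 X18.00 Y0.00 E0.4490
G1 X18.00 Y8.00 E0.6486
G1 X4.95 Y8.00 E0.9741
G1 X4.57 Y7.43 E0.9912
G1 X1.33 Y5.26 E1.0885
G1 X0.00 Y5.00 E1.1223
G1 X0.00 Y0.00 E1.2470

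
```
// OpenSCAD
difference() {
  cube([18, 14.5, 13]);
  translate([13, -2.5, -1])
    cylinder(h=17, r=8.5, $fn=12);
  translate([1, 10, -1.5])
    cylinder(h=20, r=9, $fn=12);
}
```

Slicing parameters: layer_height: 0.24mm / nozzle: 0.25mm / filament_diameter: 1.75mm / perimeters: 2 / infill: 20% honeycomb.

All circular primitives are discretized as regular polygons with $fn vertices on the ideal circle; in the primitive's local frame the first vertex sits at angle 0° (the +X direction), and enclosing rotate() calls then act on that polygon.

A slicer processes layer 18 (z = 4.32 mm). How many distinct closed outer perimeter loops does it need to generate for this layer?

At z = 4.32 mm: the 18×14.5 cube contributes its full rectangle; the cylinder at (13, -2.5): section is a regular 12-gon, circumradius r=8.5; the r=9 cylinder at (1, 10) gives a regular 12-gon of circumradius 9 (constant along its height); Subtracting the remaining from the first: starting from the 18×14.5 cube, the r=8.5 cylinder at (13, -2.5) partially overlaps it — only the 60.22 mm² overlap (of its 216.75 mm²) is removed, clipping the outline; the r=9 cylinder at (1, 10) partially overlaps it — only the 111.90 mm² overlap (of its 243.00 mm²) is removed, clipping the outline — 1 connected region. The result has 1 disconnected region.

1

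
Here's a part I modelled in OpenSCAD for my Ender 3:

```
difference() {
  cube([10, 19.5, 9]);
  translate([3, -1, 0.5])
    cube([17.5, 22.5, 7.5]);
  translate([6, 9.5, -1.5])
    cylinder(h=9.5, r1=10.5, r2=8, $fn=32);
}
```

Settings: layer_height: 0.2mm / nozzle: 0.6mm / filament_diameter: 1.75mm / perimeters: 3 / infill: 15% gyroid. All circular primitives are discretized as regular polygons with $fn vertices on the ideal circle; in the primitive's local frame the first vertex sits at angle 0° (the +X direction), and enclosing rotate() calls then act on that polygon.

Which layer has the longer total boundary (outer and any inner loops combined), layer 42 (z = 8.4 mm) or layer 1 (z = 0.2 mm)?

layer 42 (z = 8.4 mm)

Layer 42 (z = 8.4): the 10×19.5 cube contributes its full rectangle (perimeter 59.00 mm); the cube at (3, -1) is absent (z outside [0.5, 8]); the cone at (6, 9.5) is not intersected at this z (z outside [-1.5, 8]); Subtracting the remaining from the first: none of the subtracted shapes is present at this height, so the 10×19.5 cube is unchanged — boundary = 59.00 mm. So its perimeter = 59.00 mm. Layer 1 (z = 0.2): the cube (footprint 10×19.5) is included at this height (perimeter 59.00 mm); the cube at (3, -1) is not intersected at this z (z outside [0.5, 8]); the cone at (6, 9.5): at t=0.179 of its height the radius interpolates to r₁+(r₂−r₁)t = 10.053, giving a regular 32-gon of that circumradius (perimeter = 2·32·10.053·sin(180°/32) = 63.06 mm); Taking the first minus the rest: starting from the 10×19.5 cube, the cone at (6, 9.5) partially overlaps it — only the 188.37 mm² overlap (of its 315.44 mm²) is removed, clipping the outline — boundary = 30.83 mm. So its perimeter = 30.83 mm. Layer 42 is larger (59.00 vs 30.83 mm).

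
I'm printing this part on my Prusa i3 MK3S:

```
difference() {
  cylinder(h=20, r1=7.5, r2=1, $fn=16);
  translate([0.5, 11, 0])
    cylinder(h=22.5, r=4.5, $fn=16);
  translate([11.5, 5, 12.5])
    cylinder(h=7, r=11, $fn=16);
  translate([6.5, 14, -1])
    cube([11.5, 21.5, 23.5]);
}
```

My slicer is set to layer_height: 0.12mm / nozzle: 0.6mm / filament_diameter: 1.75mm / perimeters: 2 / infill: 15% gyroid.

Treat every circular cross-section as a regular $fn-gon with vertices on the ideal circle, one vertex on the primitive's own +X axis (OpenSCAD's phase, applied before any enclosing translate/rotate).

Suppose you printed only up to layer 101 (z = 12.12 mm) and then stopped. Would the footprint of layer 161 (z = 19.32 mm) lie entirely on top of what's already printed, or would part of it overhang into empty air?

Compare the two slices. At z = 12.12: the cone: at t=0.606 of its height the radius interpolates to r₁+(r₂−r₁)t = 3.561, giving a regular 16-gon of that circumradius (area = (16/2)·3.561²·sin(360°/16) = 38.82 mm²); the r=4.5 cylinder at (0.5, 11) gives a regular 16-gon of circumradius 4.5 (constant along its height) (area = (16/2)·4.500²·sin(360°/16) = 61.99 mm²); the cylinder at (11.5, 5) is not intersected at this z (z outside [12.5, 19.5]); the 11.5×21.5 cube at (6.5, 14) contributes its full rectangle (area 247.25 mm²); Subtracting the remaining from the first: starting from the cone (38.82 mm²), the r=4.5 cylinder at (0.5, 11) misses the remaining region (no effect); the 11.5×21.5 cube at (6.5, 14) misses the remaining region (no effect) — area = 38.82 mm². At z = 19.32: the cone contributes a regular 16-gon of circumradius 1.221 (interpolated between r1=7.5 and r2=1 at t=0.966) (area = (16/2)·1.221²·sin(360°/16) = 4.56 mm²); the cylinder at (0.5, 11): section is a regular 16-gon, circumradius r=4.5 (area = (16/2)·4.500²·sin(360°/16) = 61.99 mm²); the r=11 cylinder at (11.5, 5) gives a regular 16-gon of circumradius 11 (constant along its height) (area = (16/2)·11.000²·sin(360°/16) = 370.44 mm²); the cube at (6.5, 14) (footprint 11.5×21.5) is included at this height (area 247.25 mm²); Taking the first minus the rest: starting from the cone (4.56 mm²), the r=4.5 cylinder at (0.5, 11) misses the remaining region (no effect); the r=11 cylinder at (11.5, 5) misses the remaining region (no effect); the 11.5×21.5 cube at (6.5, 14) misses the remaining region (no effect) — area = 4.56 mm². Checking containment: the cross-section at z = 19.32 is a subset of the cross-section at z = 12.12.

entirely on top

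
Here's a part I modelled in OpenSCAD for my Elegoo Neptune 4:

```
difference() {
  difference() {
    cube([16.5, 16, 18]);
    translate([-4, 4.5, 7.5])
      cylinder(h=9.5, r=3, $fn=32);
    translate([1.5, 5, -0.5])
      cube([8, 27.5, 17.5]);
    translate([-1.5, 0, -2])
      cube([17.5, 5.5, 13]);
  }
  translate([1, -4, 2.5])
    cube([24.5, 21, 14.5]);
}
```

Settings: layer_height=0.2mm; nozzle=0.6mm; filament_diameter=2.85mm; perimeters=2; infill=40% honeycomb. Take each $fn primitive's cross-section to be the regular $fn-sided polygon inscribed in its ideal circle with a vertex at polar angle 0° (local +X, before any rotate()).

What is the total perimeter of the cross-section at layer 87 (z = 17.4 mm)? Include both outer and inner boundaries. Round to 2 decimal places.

65.00 mm

At z = 17.4 mm: the cube (footprint 16.5×16) is included at this height (perimeter 65.00 mm); the cylinder at (-4, 4.5) is not intersected at this z (z outside [7.5, 17]); the cube at (1.5, 5) does not reach this height (z outside [-0.5, 17]); the cube at (-1.5, 0) does not reach this height (z outside [-2, 11]); Taking the first minus the rest: none of the subtracted shapes is present at this height, so the 16.5×16 cube is unchanged — boundary = 65.00 mm; the cube at (1, -4) is absent (z outside [2.5, 17]); Taking the first minus the rest: none of the subtracted shapes is present at this height, so the result so far is unchanged — boundary = 65.00 mm. Overall, the cross-section is a single solid region. Total boundary length (outer) = 65.00 mm.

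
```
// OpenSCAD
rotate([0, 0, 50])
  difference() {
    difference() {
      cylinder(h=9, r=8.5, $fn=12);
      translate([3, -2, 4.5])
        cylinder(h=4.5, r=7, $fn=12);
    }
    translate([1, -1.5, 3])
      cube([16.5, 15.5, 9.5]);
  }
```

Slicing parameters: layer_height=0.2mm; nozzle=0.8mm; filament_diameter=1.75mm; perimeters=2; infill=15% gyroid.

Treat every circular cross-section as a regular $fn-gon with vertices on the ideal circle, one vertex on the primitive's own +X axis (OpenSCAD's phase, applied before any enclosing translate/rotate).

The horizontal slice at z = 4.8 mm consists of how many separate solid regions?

1

At z = 4.8 mm: the r=8.5 cylinder contributes a regular 12-gon of circumradius 8.5; the cylinder at (3, -2): section is a regular 12-gon, circumradius r=7; Taking the first minus the rest: starting from the r=8.5 cylinder, the r=7 cylinder at (3, -2) partially overlaps it — only the 123.01 mm² overlap (of its 147.00 mm²) is removed, clipping the outline — 1 connected region; the cube at (1, -1.5) is present — its section is the full 16.5×15.5 rectangle; Subtracting the remaining from the first: starting from the result so far, the 16.5×15.5 cube at (1, -1.5) partially overlaps it — only the 15.15 mm² overlap (of its 255.75 mm²) is removed, clipping the outline — 1 connected region; (rotated 50° about Z; rotation is an isometry so areas/perimeters/island counts are preserved). The result has 1 disconnected region.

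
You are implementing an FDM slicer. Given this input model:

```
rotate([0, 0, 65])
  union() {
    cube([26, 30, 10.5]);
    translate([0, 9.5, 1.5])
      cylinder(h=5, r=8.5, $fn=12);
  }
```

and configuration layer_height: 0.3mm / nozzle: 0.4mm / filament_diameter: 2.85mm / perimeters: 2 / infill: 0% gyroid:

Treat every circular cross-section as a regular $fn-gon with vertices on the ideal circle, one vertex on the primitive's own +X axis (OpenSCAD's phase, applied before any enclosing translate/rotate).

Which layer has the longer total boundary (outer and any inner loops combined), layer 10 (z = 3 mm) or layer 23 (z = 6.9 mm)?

layer 10 (z = 3 mm)

Layer 10 (z = 3): the cube (footprint 26×30) is included at this height (perimeter 112.00 mm); the r=8.5 cylinder at (0, 9.5) gives a regular 12-gon of circumradius 8.5 (constant along its height) (perimeter = 2·12·8.500·sin(180°/12) = 52.80 mm); Taking the union: the regions partially overlap (shared area 108.38 mm²), so the edge portions inside another operand are dropped and the merged outline is re-measured after clipping — boundary = 121.40 mm; (whole slice rotated 65° about Z — lengths, areas and connectivity unchanged). So its perimeter = 121.40 mm. Layer 23 (z = 6.9): the cube is present — its section is the full 26×30 rectangle (perimeter 112.00 mm); the cylinder at (0, 9.5) is absent (z outside [1.5, 6.5]); Merging all regions: only the 26×30 cube is present, so the union is just that shape — boundary = 112.00 mm; (rotated 65° about Z; rotation is an isometry so areas/perimeters/island counts are preserved). So its perimeter = 112.00 mm. Layer 10 is larger (121.40 vs 112.00 mm).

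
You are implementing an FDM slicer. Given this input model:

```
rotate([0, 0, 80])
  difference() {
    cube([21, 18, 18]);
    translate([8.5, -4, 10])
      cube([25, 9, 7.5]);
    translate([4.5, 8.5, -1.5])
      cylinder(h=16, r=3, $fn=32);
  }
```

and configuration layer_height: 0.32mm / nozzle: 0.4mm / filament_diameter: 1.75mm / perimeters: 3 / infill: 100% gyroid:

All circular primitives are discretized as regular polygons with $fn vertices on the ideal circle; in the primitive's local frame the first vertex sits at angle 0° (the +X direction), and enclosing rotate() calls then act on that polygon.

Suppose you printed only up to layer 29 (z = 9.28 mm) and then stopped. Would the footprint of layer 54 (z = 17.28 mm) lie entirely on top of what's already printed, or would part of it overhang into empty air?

Compare the two slices. At z = 9.28: the cube is present — its section is the full 21×18 rectangle (area 378.00 mm²); the cube at (8.5, -4) is not intersected at this z (z outside [10, 17.5]); the r=3 cylinder at (4.5, 8.5) gives a regular 32-gon of circumradius 3 (constant along its height) (area = (32/2)·3.000²·sin(360°/32) = 28.09 mm²); Taking the first minus the rest: starting from the 21×18 cube (378.00 mm²), the r=3 cylinder at (4.5, 8.5) lies wholly inside it (removes its full 28.09 mm² and its 18.82 mm outline becomes a hole wall) — area = 349.91 mm²; (rotated 80° about Z; rotation is an isometry so areas/perimeters/island counts are preserved). At z = 17.28: the cube is present — its section is the full 21×18 rectangle (area 378.00 mm²); the cube at (8.5, -4) is present — its section is the full 25×9 rectangle (area 225.00 mm²); the cylinder at (4.5, 8.5) does not reach this height (z outside [-1.5, 14.5]); Subtracting the remaining from the first: starting from the 21×18 cube (378.00 mm²), the 25×9 cube at (8.5, -4) partially overlaps it — only the 62.50 mm² overlap (of its 225.00 mm²) is removed, clipping the outline — area = 315.50 mm²; (whole slice rotated 80° about Z — lengths, areas and connectivity unchanged). Checking containment: at z = 17.28 the cross-section extends beyond the z = 9.28 cross-section by about 28.09 mm².

part overhangs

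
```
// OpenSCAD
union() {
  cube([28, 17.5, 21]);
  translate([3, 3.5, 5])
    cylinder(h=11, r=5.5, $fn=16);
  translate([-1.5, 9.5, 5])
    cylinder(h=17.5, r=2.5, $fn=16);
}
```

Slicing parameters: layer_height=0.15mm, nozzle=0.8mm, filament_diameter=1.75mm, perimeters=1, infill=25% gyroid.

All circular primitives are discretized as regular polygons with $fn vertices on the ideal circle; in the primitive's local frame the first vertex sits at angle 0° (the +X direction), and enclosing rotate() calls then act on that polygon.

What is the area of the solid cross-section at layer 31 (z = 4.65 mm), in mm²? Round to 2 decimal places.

At z = 4.65 mm: the 28×17.5 cube contributes its full rectangle (area 490.00 mm²); the cylinder at (3, 3.5) is not intersected at this z (z outside [5, 16]); the cylinder at (-1.5, 9.5) is absent (z outside [5, 22.5]); Taking the union: only the 28×17.5 cube is present, so the union is just that shape — area = 490.00 mm². Overall, the cross-section is a single solid region. Net area = 490.00 mm².

490.00 mm²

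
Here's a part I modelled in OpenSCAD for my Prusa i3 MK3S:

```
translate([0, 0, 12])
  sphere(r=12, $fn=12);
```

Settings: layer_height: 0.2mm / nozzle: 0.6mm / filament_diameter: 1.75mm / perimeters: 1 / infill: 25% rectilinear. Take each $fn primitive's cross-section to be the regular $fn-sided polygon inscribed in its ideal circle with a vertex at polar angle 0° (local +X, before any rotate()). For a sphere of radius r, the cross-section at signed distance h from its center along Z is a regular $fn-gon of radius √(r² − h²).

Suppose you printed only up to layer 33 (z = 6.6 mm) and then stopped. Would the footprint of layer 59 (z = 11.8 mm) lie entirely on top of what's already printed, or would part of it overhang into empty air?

part overhangs

Compare the two slices. At z = 6.6: the sphere: section is a regular 12-gon, circumradius = √(r²−h²) = √(12²−5.4²) = 10.716 (area = (12/2)·10.716²·sin(360°/12) = 344.52 mm²). At z = 11.8: the r=12 sphere contributes a regular 12-gon of circumradius √(12²−0.2²) = 11.998 (area = (12/2)·11.998²·sin(360°/12) = 431.88 mm²). Checking containment: at z = 11.8 the cross-section extends beyond the z = 6.6 cross-section by about 87.36 mm².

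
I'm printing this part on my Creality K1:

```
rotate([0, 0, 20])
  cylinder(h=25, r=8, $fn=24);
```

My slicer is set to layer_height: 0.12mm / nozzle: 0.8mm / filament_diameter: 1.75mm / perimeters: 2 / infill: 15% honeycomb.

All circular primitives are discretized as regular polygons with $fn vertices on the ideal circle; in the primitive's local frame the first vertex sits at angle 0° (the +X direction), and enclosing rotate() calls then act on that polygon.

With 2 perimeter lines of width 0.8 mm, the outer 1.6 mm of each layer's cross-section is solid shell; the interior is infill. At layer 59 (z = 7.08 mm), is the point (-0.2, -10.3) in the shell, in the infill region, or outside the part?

outside

At z = 7.08 mm: the r=8 cylinder gives a regular 24-gon of circumradius 8 (constant along its height); (rotated 20° about Z; rotation is an isometry so areas/perimeters/island counts are preserved). Overall, the cross-section is a single solid region. Undo the 20° rotation: the query point maps to (-3.711, -9.610) in the un-rotated model frame. The nearest boundary edge runs (-4.00, -6.93)→(-2.07, -7.73); distance from the point to it = 2.37 mm. The point is not inside any of the regions above, so it lies outside the cross-section (2.37 mm from the nearest boundary).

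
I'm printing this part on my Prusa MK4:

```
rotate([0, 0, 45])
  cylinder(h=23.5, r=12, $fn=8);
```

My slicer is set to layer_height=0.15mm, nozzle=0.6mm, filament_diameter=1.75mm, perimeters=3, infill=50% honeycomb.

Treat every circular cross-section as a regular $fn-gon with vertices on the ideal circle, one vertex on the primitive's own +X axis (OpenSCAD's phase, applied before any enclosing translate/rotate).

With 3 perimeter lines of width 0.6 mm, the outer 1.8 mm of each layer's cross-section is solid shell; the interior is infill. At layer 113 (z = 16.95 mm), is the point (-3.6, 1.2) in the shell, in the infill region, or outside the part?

At z = 16.95 mm: the r=12 cylinder contributes a regular 8-gon of circumradius 12; (whole slice rotated 45° about Z — lengths, areas and connectivity unchanged). Overall, the cross-section is a single solid region. Undo the 45° rotation: the query point maps to (-1.697, 3.394) in the un-rotated model frame. The nearest boundary edge runs (0.00, 12.00)→(-8.49, 8.49); distance from the point to it = 7.30 mm. The point is inside the cross-section and 7.30 mm from the nearest boundary — more than the 1.8 mm shell width (3 × 0.6), so it's in the infill interior.

infill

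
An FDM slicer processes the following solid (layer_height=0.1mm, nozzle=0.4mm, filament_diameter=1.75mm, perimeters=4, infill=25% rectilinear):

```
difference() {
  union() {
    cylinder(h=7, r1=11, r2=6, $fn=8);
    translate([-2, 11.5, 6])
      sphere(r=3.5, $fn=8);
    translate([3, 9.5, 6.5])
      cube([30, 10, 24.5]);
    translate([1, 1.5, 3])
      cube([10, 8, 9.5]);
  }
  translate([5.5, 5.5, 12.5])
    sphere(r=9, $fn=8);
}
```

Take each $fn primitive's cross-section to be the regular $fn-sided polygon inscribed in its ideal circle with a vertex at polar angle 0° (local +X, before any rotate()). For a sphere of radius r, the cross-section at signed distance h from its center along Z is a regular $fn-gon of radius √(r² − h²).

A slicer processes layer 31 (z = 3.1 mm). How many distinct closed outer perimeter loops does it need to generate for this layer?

2

At z = 3.1 mm: the cone (r1=11→r2=6) has section circumradius 8.786 here — a regular 8-gon; the sphere at (-2, 11.5): section is a regular 8-gon, circumradius = √(r²−h²) = √(3.5²−2.9²) = 1.960; the cube at (3, 9.5) is not intersected at this z (z outside [6.5, 31]); the 10×8 cube at (1, 1.5) contributes its full rectangle; Merging all regions: the regions partially overlap (shared area 34.79 mm²), so overlapping operands fuse into one piece — 2 connected regions; the sphere at (5.5, 5.5) is absent (|z−center|=9.400 > r=9); Taking the first minus the rest: none of the subtracted shapes is present at this height, so the result so far is unchanged — 2 connected regions. The result has 2 disconnected regions.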